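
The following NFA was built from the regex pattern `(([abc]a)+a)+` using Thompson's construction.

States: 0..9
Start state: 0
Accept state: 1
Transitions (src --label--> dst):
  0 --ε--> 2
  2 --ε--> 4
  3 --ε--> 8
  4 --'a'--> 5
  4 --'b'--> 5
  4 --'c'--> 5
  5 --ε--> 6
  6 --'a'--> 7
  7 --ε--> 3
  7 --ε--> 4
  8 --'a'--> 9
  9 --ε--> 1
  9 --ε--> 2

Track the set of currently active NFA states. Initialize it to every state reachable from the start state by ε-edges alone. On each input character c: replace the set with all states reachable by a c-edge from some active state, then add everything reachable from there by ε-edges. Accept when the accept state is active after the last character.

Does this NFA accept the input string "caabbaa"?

Answer: REJECT

Steps:
S₀ = ε-closure({0}) = {0,2,4}
'c' @ 1: {5,6}
'a' @ 2: {3,4,7,8}
'a' @ 3: {1,2,4,5,6,9}  ✓accept
'b' @ 4: {5,6}
'b' @ 5: {}  — no active states
rest 'aa' ignored (set empty)
end set {} — state 1 not in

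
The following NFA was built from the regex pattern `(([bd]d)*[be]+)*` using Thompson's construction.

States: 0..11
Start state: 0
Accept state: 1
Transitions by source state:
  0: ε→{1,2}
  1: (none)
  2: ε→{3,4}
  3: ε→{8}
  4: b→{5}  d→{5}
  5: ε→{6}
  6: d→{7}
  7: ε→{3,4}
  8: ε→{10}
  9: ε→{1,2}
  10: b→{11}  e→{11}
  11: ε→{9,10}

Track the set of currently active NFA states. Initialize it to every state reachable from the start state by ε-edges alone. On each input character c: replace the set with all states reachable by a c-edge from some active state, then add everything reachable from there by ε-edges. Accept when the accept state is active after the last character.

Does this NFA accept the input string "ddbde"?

start: ε-closure({0}) = {0,1,2,3,4,8,10}
'd' @ 1: {5,6}
'd' @ 2: {3,4,7,8,10}
'b' @ 3: {1,2,3,4,5,6,8,9,10,11}  (accept∈set)
'd' @ 4: {3,4,5,6,7,8,10}
'e' @ 5: {1,2,3,4,8,9,10,11}  (accept∈set)
final: {1,2,3,4,8,9,10,11}; accept 1 in set

Answer: ACCEPT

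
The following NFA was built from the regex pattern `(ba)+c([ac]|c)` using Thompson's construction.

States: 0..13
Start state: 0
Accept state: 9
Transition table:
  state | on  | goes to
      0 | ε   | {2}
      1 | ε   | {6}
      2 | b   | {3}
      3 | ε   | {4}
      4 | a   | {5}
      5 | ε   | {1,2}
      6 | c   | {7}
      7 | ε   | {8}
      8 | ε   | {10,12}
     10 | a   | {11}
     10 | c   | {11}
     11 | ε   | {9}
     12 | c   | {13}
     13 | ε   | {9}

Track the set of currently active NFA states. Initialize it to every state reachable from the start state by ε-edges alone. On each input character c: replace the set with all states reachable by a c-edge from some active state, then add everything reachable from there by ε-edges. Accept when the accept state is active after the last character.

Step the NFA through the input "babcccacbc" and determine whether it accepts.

Answer: REJECT

Trace:
start: ε-closure({0}) = {0,2}
'b' @ 1: {3,4}
'a' @ 2: {1,2,5,6}
'b' @ 3: {3,4}
'c' @ 4: {}  — no active states
rest 'ccacbc' ignored (set empty)
end set {} — state 9 not in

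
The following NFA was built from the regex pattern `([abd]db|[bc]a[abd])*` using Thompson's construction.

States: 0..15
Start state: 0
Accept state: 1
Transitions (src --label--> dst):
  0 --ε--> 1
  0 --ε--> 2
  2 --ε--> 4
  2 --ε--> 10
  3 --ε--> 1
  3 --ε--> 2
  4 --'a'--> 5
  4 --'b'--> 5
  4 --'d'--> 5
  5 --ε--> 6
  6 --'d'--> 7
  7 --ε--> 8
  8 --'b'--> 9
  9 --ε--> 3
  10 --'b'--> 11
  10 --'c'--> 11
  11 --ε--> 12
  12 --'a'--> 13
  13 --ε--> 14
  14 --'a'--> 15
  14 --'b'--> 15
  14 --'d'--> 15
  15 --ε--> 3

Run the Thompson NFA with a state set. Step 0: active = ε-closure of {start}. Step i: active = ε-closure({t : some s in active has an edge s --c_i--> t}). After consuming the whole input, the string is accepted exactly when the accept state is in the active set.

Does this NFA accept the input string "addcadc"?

S₀ = ε-closure({0}) = {0,1,2,4,10}
'a' @ 1: {5,6}
'd' @ 2: {7,8}
'd' @ 3: {}  — dead — no transitions
rest 'cadc' ignored (set empty)
final: {}; accept 1 not in set

Answer: REJECT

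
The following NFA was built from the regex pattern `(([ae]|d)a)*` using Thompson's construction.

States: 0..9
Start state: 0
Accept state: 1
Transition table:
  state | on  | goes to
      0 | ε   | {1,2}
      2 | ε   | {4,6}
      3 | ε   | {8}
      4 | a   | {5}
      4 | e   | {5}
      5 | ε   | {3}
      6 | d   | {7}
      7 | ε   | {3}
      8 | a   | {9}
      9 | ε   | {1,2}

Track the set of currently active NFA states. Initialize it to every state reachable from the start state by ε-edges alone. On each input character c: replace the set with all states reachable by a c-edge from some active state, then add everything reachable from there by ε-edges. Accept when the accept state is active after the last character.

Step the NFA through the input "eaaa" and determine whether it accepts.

Answer: ACCEPT

Steps:
S₀ = ε-closure({0}) = {0,1,2,4,6}
'e' @ 1: {3,5,8}
'a' @ 2: {1,2,4,6,9}  (accept∈set)
'a' @ 3: {3,5,8}
'a' @ 4: {1,2,4,6,9}  (accept∈set)
final: {1,2,4,6,9}; accept 1 in set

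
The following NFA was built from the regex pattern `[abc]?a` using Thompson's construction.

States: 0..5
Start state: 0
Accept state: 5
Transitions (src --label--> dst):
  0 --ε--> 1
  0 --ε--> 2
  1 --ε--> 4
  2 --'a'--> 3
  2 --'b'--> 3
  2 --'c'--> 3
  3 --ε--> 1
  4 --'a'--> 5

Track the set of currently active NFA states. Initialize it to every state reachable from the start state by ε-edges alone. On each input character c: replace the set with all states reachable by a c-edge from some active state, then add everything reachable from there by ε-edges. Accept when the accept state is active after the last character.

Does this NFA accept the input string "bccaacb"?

Answer: REJECT

Trace:
initial (ε-close {0}): {0,1,2,4}
'b' @ 1: {1,3,4}
'c' @ 2: {}  — state set empty
rest 'caacb' ignored (set empty)
after full input: {}  (accept=5 not in)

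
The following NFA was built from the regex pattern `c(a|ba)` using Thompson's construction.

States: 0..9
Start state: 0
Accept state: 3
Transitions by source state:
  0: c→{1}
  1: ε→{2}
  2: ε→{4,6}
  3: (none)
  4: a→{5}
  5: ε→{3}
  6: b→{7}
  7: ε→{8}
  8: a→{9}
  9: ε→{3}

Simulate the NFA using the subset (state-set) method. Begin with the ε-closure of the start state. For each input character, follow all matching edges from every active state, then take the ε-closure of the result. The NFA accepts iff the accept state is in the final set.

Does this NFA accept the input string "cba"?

start: ε-closure({0}) = {0}
'c' @ 1: {1,2,4,6}
'b' @ 2: {7,8}
'a' @ 3: {3,9}  ✓accept
end set {3,9} — state 3 in

Answer: ACCEPT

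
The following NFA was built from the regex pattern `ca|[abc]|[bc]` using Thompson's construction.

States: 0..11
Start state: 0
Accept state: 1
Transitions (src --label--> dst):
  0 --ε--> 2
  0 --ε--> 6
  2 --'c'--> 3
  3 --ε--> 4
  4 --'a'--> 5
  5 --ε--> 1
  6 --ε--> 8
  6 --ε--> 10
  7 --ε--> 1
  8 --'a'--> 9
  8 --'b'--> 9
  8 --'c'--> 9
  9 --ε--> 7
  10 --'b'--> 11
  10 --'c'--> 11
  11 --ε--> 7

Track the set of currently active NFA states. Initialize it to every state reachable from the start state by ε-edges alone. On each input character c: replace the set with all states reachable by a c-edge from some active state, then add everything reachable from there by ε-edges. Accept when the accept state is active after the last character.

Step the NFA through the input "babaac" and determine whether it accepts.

initial (ε-close {0}): {0,2,6,8,10}
'b' @ 1: {1,7,9,11}  ✓accept
'a' @ 2: {}  — no active states
rest 'baac' ignored (set empty)
after full input: {}  (accept=1 not in)

Answer: REJECT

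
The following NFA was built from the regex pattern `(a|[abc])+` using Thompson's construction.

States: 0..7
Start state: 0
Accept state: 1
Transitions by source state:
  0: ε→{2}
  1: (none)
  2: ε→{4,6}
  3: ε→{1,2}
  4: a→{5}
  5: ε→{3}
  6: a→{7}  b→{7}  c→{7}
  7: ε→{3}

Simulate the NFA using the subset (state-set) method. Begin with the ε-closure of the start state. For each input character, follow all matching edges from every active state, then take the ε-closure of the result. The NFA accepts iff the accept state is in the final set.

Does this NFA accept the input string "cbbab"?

S₀ = ε-closure({0}) = {0,2,4,6}
'c' @ 1: {1,2,3,4,6,7}  ✓accept
'b' @ 2: {1,2,3,4,6,7}  ✓accept
'b' @ 3: {1,2,3,4,6,7}  ✓accept
'a' @ 4: {1,2,3,4,5,6,7}  ✓accept
'b' @ 5: {1,2,3,4,6,7}  ✓accept
end set {1,2,3,4,6,7} — state 1 in

Answer: ACCEPT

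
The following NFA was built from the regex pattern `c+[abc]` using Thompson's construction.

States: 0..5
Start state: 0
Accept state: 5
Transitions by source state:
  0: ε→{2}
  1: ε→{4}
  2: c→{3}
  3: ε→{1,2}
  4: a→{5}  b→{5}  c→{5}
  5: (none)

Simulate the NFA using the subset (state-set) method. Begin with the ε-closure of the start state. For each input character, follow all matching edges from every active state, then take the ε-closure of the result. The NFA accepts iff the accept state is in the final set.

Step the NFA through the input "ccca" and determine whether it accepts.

Answer: ACCEPT

Derivation:
S₀ = ε-closure({0}) = {0,2}
'c' @ 1: {1,2,3,4}
'c' @ 2: {1,2,3,4,5}  (accept∈set)
'c' @ 3: {1,2,3,4,5}  (accept∈set)
'a' @ 4: {5}  (accept∈set)
end set {5} — state 5 in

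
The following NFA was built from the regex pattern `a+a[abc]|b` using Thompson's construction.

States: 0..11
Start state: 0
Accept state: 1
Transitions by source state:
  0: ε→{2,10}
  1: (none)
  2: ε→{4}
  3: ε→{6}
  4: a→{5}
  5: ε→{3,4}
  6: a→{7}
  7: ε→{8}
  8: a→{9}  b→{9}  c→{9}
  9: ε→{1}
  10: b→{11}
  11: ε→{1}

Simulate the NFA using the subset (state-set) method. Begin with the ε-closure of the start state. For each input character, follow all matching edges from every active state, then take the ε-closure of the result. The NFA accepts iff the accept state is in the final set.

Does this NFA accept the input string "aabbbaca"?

initial (ε-close {0}): {0,2,4,10}
'a' @ 1: {3,4,5,6}
'a' @ 2: {3,4,5,6,7,8}
'b' @ 3: {1,9}  ✓accept
'b' @ 4: {}  — no active states
rest 'baca' ignored (set empty)
after full input: {}  (accept=1 not in)

Answer: REJECT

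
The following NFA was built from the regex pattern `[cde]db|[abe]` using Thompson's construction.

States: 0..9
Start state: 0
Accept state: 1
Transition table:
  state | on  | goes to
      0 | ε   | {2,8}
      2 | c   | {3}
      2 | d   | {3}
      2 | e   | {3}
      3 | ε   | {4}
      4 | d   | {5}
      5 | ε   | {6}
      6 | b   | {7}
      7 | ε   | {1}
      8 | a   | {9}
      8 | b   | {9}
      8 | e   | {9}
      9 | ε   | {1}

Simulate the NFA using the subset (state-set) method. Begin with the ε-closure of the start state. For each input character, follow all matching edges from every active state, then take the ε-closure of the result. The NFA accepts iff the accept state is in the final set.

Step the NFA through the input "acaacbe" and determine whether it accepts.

initial (ε-close {0}): {0,2,8}
'a' @ 1: {1,9}  ✓accept
'c' @ 2: {}  — no active states
rest 'aacbe' ignored (set empty)
after full input: {}  (accept=1 not in)

Answer: REJECT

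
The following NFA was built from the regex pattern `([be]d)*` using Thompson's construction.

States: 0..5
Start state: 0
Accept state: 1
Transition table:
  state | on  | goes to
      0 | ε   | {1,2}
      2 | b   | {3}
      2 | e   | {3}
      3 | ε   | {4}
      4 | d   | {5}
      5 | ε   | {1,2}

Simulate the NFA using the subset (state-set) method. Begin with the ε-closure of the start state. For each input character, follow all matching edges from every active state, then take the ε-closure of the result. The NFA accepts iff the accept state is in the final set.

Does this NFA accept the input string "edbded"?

Answer: ACCEPT

Derivation:
initial (ε-close {0}): {0,1,2}
'e' @ 1: {3,4}
'd' @ 2: {1,2,5}  ✓accept
'b' @ 3: {3,4}
'd' @ 4: {1,2,5}  ✓accept
'e' @ 5: {3,4}
'd' @ 6: {1,2,5}  ✓accept
after full input: {1,2,5}  (accept=1 in)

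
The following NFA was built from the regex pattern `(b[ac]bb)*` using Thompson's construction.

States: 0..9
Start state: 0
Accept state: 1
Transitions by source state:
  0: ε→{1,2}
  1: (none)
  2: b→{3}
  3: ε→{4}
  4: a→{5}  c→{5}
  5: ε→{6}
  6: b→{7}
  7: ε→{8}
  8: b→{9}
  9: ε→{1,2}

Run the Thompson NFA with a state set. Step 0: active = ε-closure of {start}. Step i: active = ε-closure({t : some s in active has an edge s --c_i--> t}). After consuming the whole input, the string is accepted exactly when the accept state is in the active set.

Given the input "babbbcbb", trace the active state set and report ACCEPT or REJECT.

initial (ε-close {0}): {0,1,2}
'b' @ 1: {3,4}
'a' @ 2: {5,6}
'b' @ 3: {7,8}
'b' @ 4: {1,2,9}  (accept∈set)
'b' @ 5: {3,4}
'c' @ 6: {5,6}
'b' @ 7: {7,8}
'b' @ 8: {1,2,9}  (accept∈set)
end set {1,2,9} — state 1 in

Answer: ACCEPT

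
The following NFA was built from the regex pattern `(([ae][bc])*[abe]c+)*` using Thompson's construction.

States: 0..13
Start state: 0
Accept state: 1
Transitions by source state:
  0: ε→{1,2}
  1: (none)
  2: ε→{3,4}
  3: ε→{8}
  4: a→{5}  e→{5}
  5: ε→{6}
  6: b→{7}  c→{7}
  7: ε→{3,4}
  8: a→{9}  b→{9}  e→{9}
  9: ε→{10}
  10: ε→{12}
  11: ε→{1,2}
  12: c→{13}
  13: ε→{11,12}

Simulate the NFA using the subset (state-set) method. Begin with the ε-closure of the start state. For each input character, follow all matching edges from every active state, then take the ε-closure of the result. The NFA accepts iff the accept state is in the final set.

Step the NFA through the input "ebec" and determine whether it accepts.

Answer: ACCEPT

Derivation:
start: ε-closure({0}) = {0,1,2,3,4,8}
'e' @ 1: {5,6,9,10,12}
'b' @ 2: {3,4,7,8}
'e' @ 3: {5,6,9,10,12}
'c' @ 4: {1,2,3,4,7,8,11,12,13}  [accepting]
end set {1,2,3,4,7,8,11,12,13} — state 1 in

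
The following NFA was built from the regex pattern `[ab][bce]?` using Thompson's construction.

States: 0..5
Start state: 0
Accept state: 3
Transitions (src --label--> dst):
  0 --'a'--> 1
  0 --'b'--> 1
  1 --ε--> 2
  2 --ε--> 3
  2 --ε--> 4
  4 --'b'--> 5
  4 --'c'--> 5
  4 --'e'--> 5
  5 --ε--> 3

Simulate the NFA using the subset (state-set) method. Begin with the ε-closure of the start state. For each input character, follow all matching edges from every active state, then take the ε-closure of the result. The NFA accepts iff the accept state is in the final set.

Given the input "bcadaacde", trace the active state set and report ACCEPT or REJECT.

Answer: REJECT

Steps:
start: ε-closure({0}) = {0}
'b' @ 1: {1,2,3,4}  (accept∈set)
'c' @ 2: {3,5}  (accept∈set)
'a' @ 3: {}  — no active states
rest 'daacde' ignored (set empty)
after full input: {}  (accept=3 not in)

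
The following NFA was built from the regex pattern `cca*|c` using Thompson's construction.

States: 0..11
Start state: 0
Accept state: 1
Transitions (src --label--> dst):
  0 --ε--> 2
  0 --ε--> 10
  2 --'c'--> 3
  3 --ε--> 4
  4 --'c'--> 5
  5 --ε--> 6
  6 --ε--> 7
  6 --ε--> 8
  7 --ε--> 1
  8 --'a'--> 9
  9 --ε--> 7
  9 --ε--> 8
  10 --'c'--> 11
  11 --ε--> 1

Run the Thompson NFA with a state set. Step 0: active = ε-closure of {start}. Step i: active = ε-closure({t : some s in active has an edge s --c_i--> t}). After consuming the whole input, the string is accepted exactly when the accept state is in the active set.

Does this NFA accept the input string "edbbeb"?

initial (ε-close {0}): {0,2,10}
'e' @ 1: {}  — dead — no transitions
rest 'dbbeb' ignored (set empty)
end set {} — state 1 not in

Answer: REJECT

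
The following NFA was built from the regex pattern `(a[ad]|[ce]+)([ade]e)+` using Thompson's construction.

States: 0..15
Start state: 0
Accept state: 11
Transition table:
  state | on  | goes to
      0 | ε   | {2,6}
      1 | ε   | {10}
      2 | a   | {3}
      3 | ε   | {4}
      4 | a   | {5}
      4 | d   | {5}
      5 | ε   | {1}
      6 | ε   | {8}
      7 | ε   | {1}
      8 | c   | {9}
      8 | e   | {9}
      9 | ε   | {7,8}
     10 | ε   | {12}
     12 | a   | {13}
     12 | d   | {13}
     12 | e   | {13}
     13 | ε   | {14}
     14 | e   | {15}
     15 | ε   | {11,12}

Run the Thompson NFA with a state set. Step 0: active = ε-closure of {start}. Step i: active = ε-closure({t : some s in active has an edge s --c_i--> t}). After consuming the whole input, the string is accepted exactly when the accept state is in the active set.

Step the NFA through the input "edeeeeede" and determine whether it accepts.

initial (ε-close {0}): {0,2,6,8}
'e' @ 1: {1,7,8,9,10,12}
'd' @ 2: {13,14}
'e' @ 3: {11,12,15}  [accepting]
'e' @ 4: {13,14}
'e' @ 5: {11,12,15}  [accepting]
'e' @ 6: {13,14}
'e' @ 7: {11,12,15}  [accepting]
'd' @ 8: {13,14}
'e' @ 9: {11,12,15}  [accepting]
after full input: {11,12,15}  (accept=11 in)

Answer: ACCEPT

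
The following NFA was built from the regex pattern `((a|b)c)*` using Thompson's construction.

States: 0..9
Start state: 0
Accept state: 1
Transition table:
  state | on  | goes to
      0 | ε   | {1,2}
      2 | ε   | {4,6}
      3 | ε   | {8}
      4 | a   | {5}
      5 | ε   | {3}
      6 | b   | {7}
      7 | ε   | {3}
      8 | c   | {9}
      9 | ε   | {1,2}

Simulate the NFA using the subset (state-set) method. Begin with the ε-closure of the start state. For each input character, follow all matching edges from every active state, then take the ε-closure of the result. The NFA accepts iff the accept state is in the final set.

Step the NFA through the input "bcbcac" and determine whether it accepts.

Answer: ACCEPT

Steps:
start: ε-closure({0}) = {0,1,2,4,6}
'b' @ 1: {3,7,8}
'c' @ 2: {1,2,4,6,9}  ✓accept
'b' @ 3: {3,7,8}
'c' @ 4: {1,2,4,6,9}  ✓accept
'a' @ 5: {3,5,8}
'c' @ 6: {1,2,4,6,9}  ✓accept
end set {1,2,4,6,9} — state 1 in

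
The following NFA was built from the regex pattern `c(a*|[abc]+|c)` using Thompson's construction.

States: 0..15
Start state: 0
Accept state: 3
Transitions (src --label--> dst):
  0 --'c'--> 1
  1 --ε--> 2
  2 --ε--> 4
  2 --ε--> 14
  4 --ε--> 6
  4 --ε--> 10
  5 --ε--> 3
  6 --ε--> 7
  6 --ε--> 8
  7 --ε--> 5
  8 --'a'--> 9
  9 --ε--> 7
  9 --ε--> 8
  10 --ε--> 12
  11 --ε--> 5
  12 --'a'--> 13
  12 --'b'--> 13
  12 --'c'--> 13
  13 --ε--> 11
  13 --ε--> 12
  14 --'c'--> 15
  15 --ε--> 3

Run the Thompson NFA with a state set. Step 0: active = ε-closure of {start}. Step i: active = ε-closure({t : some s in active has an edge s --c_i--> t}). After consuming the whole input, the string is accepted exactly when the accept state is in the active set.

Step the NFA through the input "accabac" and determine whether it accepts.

Answer: REJECT

Derivation:
S₀ = ε-closure({0}) = {0}
'a' @ 1: {}  — no active states
rest 'ccabac' ignored (set empty)
final: {}; accept 3 not in set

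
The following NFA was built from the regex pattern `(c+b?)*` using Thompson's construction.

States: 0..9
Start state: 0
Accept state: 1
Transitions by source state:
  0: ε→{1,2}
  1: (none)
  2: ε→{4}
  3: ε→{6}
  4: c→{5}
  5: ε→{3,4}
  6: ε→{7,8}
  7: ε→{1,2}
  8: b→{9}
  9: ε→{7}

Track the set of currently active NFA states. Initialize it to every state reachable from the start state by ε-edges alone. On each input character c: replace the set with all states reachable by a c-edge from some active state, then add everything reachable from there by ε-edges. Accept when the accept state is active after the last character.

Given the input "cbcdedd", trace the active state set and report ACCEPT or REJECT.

Answer: REJECT

Steps:
S₀ = ε-closure({0}) = {0,1,2,4}
'c' @ 1: {1,2,3,4,5,6,7,8}  [accepting]
'b' @ 2: {1,2,4,7,9}  [accepting]
'c' @ 3: {1,2,3,4,5,6,7,8}  [accepting]
'd' @ 4: {}  — state set empty
rest 'edd' ignored (set empty)
end set {} — state 1 not in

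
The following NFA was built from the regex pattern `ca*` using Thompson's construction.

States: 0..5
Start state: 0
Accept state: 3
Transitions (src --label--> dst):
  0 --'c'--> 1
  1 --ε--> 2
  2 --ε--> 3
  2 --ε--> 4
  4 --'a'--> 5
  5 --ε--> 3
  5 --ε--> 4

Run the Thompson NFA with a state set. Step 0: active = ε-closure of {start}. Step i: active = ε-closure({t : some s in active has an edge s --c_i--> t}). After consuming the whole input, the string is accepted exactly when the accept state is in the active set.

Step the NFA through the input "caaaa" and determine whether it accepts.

initial (ε-close {0}): {0}
'c' @ 1: {1,2,3,4}  ✓accept
'a' @ 2: {3,4,5}  ✓accept
'a' @ 3: {3,4,5}  ✓accept
'a' @ 4: {3,4,5}  ✓accept
'a' @ 5: {3,4,5}  ✓accept
final: {3,4,5}; accept 3 in set

Answer: ACCEPT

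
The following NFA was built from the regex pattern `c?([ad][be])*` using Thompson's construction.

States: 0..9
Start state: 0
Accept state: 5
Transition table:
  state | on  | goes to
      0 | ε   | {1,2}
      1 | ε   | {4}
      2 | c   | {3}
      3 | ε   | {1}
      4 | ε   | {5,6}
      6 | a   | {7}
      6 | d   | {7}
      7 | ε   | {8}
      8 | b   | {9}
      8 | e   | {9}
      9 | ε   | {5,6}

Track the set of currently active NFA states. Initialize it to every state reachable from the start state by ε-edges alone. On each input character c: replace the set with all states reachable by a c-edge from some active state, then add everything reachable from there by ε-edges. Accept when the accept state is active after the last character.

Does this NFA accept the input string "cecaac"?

Answer: REJECT

Steps:
S₀ = ε-closure({0}) = {0,1,2,4,5,6}
'c' @ 1: {1,3,4,5,6}  (accept∈set)
'e' @ 2: {}  — no active states
rest 'caac' ignored (set empty)
after full input: {}  (accept=5 not in)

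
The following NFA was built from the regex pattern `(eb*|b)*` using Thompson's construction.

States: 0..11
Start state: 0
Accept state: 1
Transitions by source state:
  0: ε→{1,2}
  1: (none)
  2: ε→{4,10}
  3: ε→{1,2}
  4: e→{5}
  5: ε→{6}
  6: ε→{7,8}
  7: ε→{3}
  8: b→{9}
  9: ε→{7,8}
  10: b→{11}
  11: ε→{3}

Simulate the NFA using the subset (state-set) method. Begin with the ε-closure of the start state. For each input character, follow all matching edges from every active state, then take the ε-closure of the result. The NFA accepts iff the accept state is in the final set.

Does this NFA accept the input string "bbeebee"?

initial (ε-close {0}): {0,1,2,4,10}
'b' @ 1: {1,2,3,4,10,11}  [accepting]
'b' @ 2: {1,2,3,4,10,11}  [accepting]
'e' @ 3: {1,2,3,4,5,6,7,8,10}  [accepting]
'e' @ 4: {1,2,3,4,5,6,7,8,10}  [accepting]
'b' @ 5: {1,2,3,4,7,8,9,10,11}  [accepting]
'e' @ 6: {1,2,3,4,5,6,7,8,10}  [accepting]
'e' @ 7: {1,2,3,4,5,6,7,8,10}  [accepting]
end set {1,2,3,4,5,6,7,8,10} — state 1 in

Answer: ACCEPT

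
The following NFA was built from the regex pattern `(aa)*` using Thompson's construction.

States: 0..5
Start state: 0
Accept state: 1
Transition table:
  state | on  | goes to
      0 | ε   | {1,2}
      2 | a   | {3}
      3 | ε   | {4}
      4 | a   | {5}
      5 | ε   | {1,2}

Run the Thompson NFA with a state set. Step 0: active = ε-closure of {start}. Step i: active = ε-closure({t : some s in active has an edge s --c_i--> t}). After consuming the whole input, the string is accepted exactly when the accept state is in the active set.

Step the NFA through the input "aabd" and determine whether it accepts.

S₀ = ε-closure({0}) = {0,1,2}
'a' @ 1: {3,4}
'a' @ 2: {1,2,5}  (accept∈set)
'b' @ 3: {}  — state set empty
rest 'd' ignored (set empty)
end set {} — state 1 not in

Answer: REJECT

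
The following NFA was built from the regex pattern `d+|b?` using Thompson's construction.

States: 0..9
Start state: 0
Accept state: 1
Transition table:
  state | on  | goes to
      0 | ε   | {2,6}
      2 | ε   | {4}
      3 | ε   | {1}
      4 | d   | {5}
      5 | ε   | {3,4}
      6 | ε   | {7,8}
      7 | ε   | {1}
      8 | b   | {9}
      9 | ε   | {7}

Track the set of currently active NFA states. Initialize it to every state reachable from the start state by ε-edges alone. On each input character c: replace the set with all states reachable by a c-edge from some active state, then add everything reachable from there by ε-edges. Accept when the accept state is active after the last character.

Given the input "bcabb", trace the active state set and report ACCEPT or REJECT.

Answer: REJECT

Derivation:
initial (ε-close {0}): {0,1,2,4,6,7,8}
'b' @ 1: {1,7,9}  ✓accept
'c' @ 2: {}  — no active states
rest 'abb' ignored (set empty)
final: {}; accept 1 not in set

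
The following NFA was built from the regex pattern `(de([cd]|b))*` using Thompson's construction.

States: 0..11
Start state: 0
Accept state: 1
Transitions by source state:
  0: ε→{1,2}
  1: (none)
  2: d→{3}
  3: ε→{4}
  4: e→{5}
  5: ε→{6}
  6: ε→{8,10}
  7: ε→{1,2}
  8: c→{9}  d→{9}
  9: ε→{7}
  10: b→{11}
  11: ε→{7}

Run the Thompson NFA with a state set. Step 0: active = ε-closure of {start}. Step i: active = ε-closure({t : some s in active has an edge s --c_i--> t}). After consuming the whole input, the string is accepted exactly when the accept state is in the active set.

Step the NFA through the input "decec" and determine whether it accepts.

Answer: REJECT

Steps:
initial (ε-close {0}): {0,1,2}
'd' @ 1: {3,4}
'e' @ 2: {5,6,8,10}
'c' @ 3: {1,2,7,9}  [accepting]
'e' @ 4: {}  — no active states
rest 'c' ignored (set empty)
after full input: {}  (accept=1 not in)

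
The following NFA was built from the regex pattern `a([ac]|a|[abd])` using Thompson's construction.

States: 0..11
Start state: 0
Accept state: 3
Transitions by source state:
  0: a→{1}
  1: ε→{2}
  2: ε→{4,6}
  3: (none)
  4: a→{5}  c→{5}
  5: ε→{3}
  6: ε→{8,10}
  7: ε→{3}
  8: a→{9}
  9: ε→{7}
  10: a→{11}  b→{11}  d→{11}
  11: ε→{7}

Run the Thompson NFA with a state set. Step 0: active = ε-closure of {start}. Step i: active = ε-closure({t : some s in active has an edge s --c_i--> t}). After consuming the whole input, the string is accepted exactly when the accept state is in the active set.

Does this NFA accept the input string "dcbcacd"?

initial (ε-close {0}): {0}
'd' @ 1: {}  — dead — no transitions
rest 'cbcacd' ignored (set empty)
end set {} — state 3 not in

Answer: REJECT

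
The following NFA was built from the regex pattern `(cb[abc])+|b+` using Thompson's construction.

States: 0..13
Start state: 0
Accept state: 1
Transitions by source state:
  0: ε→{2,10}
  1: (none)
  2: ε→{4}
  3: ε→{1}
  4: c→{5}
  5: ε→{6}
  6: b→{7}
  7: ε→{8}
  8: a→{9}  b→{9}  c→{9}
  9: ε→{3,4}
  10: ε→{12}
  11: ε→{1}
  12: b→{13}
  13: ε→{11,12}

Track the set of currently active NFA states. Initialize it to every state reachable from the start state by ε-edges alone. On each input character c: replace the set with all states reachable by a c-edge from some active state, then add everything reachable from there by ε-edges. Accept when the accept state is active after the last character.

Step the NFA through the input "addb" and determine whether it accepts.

start: ε-closure({0}) = {0,2,4,10,12}
'a' @ 1: {}  — state set empty
rest 'ddb' ignored (set empty)
after full input: {}  (accept=1 not in)

Answer: REJECT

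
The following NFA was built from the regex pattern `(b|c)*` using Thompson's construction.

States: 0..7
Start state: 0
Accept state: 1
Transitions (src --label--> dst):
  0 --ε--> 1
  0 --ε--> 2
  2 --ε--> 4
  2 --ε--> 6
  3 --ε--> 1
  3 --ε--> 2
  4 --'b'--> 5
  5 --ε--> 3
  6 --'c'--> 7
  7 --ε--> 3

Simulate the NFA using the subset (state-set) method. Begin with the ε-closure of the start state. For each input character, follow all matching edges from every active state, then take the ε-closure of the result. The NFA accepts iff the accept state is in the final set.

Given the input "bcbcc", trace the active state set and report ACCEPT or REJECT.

Answer: ACCEPT

Steps:
initial (ε-close {0}): {0,1,2,4,6}
'b' @ 1: {1,2,3,4,5,6}  (accept∈set)
'c' @ 2: {1,2,3,4,6,7}  (accept∈set)
'b' @ 3: {1,2,3,4,5,6}  (accept∈set)
'c' @ 4: {1,2,3,4,6,7}  (accept∈set)
'c' @ 5: {1,2,3,4,6,7}  (accept∈set)
after full input: {1,2,3,4,6,7}  (accept=1 in)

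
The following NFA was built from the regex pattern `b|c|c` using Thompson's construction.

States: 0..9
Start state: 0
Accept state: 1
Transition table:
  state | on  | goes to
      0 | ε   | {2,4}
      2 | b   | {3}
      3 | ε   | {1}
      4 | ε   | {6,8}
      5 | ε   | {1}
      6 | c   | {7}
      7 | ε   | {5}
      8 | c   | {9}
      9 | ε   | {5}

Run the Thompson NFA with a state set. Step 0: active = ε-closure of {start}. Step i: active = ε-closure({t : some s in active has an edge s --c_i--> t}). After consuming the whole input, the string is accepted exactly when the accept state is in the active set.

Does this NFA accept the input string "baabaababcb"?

Answer: REJECT

Derivation:
initial (ε-close {0}): {0,2,4,6,8}
'b' @ 1: {1,3}  (accept∈set)
'a' @ 2: {}  — dead — no transitions
rest 'abaababcb' ignored (set empty)
end set {} — state 1 not in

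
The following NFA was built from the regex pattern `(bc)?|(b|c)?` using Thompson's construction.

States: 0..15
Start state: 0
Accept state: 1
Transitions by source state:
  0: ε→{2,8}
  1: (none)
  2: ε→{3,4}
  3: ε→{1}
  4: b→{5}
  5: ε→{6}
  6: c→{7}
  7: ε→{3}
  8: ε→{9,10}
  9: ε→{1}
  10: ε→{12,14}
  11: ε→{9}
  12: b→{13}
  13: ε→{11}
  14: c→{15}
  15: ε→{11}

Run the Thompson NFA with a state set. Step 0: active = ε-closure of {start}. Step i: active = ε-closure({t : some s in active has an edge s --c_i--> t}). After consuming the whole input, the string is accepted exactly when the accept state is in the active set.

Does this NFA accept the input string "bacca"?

Answer: REJECT

Derivation:
start: ε-closure({0}) = {0,1,2,3,4,8,9,10,12,14}
'b' @ 1: {1,5,6,9,11,13}  (accept∈set)
'a' @ 2: {}  — no active states
rest 'cca' ignored (set empty)
after full input: {}  (accept=1 not in)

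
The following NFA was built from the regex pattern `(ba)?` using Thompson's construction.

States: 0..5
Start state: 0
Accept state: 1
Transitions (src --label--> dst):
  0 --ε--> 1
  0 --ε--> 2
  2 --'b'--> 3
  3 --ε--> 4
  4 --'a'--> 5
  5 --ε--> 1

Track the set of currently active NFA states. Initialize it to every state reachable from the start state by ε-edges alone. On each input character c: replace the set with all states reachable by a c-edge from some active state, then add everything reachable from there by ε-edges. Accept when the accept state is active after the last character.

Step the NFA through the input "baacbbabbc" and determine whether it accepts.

start: ε-closure({0}) = {0,1,2}
'b' @ 1: {3,4}
'a' @ 2: {1,5}  ✓accept
'a' @ 3: {}  — state set empty
rest 'cbbabbc' ignored (set empty)
end set {} — state 1 not in

Answer: REJECT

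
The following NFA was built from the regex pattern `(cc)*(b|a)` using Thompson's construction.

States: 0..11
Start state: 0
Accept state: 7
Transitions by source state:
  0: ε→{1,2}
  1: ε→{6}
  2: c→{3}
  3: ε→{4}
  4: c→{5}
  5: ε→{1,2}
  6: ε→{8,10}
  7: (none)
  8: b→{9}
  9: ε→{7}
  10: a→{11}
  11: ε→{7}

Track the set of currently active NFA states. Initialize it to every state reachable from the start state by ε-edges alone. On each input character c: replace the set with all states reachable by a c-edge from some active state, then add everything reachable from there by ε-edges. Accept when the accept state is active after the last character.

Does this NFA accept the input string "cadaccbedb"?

Answer: REJECT

Trace:
initial (ε-close {0}): {0,1,2,6,8,10}
'c' @ 1: {3,4}
'a' @ 2: {}  — no active states
rest 'daccbedb' ignored (set empty)
final: {}; accept 7 not in set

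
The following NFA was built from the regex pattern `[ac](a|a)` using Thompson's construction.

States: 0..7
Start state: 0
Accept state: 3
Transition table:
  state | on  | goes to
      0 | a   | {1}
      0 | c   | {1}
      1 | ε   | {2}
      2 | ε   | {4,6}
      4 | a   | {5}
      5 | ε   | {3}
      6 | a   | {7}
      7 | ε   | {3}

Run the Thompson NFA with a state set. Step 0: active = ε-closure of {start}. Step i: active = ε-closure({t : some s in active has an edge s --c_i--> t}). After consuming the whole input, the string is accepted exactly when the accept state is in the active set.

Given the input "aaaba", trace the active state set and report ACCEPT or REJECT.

Answer: REJECT

Trace:
initial (ε-close {0}): {0}
'a' @ 1: {1,2,4,6}
'a' @ 2: {3,5,7}  (accept∈set)
'a' @ 3: {}  — no active states
rest 'ba' ignored (set empty)
after full input: {}  (accept=3 not in)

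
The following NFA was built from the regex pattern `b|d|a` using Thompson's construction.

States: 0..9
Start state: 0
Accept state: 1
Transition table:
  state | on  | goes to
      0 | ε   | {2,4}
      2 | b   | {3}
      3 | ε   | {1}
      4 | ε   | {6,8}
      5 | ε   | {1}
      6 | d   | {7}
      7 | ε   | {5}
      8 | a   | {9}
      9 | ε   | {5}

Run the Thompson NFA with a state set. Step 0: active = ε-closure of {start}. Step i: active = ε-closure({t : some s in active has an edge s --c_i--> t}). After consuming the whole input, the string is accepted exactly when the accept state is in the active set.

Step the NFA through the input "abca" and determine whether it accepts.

initial (ε-close {0}): {0,2,4,6,8}
'a' @ 1: {1,5,9}  ✓accept
'b' @ 2: {}  — no active states
rest 'ca' ignored (set empty)
after full input: {}  (accept=1 not in)

Answer: REJECT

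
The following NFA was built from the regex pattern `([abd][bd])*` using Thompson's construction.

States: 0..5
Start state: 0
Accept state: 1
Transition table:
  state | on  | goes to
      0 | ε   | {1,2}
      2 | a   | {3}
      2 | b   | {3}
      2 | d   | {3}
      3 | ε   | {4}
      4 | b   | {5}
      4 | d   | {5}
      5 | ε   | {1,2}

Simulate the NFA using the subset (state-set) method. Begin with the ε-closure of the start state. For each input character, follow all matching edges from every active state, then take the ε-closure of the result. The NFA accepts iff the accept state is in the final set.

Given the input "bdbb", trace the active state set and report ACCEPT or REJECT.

initial (ε-close {0}): {0,1,2}
'b' @ 1: {3,4}
'd' @ 2: {1,2,5}  ✓accept
'b' @ 3: {3,4}
'b' @ 4: {1,2,5}  ✓accept
end set {1,2,5} — state 1 in

Answer: ACCEPT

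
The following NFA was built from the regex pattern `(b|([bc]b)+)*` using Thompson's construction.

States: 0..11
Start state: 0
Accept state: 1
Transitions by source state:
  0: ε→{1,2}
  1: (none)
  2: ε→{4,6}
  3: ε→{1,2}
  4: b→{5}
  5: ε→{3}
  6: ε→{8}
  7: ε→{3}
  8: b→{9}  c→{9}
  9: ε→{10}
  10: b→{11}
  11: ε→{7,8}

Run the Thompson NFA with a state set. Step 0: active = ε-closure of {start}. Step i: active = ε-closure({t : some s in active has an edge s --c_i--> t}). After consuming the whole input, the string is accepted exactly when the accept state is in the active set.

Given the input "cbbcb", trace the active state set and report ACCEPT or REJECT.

Answer: ACCEPT

Steps:
initial (ε-close {0}): {0,1,2,4,6,8}
'c' @ 1: {9,10}
'b' @ 2: {1,2,3,4,6,7,8,11}  [accepting]
'b' @ 3: {1,2,3,4,5,6,8,9,10}  [accepting]
'c' @ 4: {9,10}
'b' @ 5: {1,2,3,4,6,7,8,11}  [accepting]
end set {1,2,3,4,6,7,8,11} — state 1 in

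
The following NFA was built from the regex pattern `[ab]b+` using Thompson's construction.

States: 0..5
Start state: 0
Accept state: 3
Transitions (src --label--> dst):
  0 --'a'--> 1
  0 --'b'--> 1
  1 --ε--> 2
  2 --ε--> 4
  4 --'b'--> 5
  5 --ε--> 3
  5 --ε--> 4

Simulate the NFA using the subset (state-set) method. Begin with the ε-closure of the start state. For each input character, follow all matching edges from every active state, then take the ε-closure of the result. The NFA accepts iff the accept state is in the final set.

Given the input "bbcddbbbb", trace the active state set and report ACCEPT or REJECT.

Answer: REJECT

Trace:
initial (ε-close {0}): {0}
'b' @ 1: {1,2,4}
'b' @ 2: {3,4,5}  ✓accept
'c' @ 3: {}  — state set empty
rest 'ddbbbb' ignored (set empty)
end set {} — state 3 not in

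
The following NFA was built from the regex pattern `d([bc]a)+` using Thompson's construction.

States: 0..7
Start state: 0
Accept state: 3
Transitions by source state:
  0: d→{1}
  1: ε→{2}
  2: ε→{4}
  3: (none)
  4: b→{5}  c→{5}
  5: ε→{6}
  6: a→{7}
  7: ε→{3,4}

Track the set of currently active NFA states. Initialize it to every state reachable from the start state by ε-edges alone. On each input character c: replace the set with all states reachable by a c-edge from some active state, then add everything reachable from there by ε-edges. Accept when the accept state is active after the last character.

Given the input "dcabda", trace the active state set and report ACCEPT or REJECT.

Answer: REJECT

Derivation:
S₀ = ε-closure({0}) = {0}
'd' @ 1: {1,2,4}
'c' @ 2: {5,6}
'a' @ 3: {3,4,7}  (accept∈set)
'b' @ 4: {5,6}
'd' @ 5: {}  — state set empty
rest 'a' ignored (set empty)
after full input: {}  (accept=3 not in)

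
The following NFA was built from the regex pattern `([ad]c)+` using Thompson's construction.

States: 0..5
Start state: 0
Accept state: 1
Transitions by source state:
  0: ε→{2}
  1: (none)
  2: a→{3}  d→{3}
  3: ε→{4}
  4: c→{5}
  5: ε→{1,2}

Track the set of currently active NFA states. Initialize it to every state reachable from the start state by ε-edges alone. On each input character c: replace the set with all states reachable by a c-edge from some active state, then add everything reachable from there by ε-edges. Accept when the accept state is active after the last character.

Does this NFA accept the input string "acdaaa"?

start: ε-closure({0}) = {0,2}
'a' @ 1: {3,4}
'c' @ 2: {1,2,5}  ✓accept
'd' @ 3: {3,4}
'a' @ 4: {}  — state set empty
rest 'aa' ignored (set empty)
final: {}; accept 1 not in set

Answer: REJECT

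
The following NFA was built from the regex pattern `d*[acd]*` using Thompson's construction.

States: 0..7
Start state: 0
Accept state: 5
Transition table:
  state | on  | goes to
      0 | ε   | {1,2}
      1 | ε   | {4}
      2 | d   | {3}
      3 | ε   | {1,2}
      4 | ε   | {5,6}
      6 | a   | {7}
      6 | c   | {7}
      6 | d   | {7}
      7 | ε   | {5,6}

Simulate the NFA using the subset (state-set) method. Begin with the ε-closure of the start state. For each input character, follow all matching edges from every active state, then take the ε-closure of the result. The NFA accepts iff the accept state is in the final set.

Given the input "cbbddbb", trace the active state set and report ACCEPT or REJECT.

Answer: REJECT

Steps:
start: ε-closure({0}) = {0,1,2,4,5,6}
'c' @ 1: {5,6,7}  (accept∈set)
'b' @ 2: {}  — state set empty
rest 'bddbb' ignored (set empty)
final: {}; accept 5 not in set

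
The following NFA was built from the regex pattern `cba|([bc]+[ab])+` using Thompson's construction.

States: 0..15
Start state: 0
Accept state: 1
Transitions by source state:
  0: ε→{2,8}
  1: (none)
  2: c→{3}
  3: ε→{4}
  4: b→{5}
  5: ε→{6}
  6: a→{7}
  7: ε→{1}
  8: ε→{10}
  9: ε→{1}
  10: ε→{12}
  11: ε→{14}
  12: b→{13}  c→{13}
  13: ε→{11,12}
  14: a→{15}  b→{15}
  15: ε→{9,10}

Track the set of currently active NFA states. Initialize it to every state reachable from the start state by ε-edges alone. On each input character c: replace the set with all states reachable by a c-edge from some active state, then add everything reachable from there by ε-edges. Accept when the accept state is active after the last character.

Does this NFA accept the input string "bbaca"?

S₀ = ε-closure({0}) = {0,2,8,10,12}
'b' @ 1: {11,12,13,14}
'b' @ 2: {1,9,10,11,12,13,14,15}  [accepting]
'a' @ 3: {1,9,10,12,15}  [accepting]
'c' @ 4: {11,12,13,14}
'a' @ 5: {1,9,10,12,15}  [accepting]
after full input: {1,9,10,12,15}  (accept=1 in)

Answer: ACCEPT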